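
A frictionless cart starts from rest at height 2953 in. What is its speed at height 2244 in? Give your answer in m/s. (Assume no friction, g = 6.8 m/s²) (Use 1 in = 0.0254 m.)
Convert to SI: h₁−h₂ = 18.0086 m
mgh₁ = mgh₂ + ½mv² ⇒ v = √(2g(h₁−h₂)) = √(2·6.8·18.0086) = 15.65 m/s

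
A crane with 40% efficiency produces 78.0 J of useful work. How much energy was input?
W_in = W_out/η = 78.0/0.4 = 195.0 J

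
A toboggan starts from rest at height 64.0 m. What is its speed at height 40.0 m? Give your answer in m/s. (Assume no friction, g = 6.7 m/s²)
mgh₁ = mgh₂ + ½mv² ⇒ v = √(2g(h₁−h₂)) = √(2·6.7·24.0) = 17.93 m/s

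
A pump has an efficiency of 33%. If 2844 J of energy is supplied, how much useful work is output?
W_out = η·W_in = 0.33·2844 = 938.52 J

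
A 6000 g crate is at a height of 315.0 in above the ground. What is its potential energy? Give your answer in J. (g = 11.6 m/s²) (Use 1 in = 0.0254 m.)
Convert to SI: m = 6.0 kg, h = 8.001 m
PE = mgh = (6.0)(11.6)(8.001) = 556.9 J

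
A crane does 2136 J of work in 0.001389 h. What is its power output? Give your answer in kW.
Convert to SI: W = 2136.0 J, t = 5.0004 s
P = W/t = 2136.0/5.0004 = 427.166 W = 0.4272 kW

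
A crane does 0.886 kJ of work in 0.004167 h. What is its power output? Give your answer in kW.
Convert to SI: W = 886.0 J, t = 15.0012 s
P = W/t = 886.0/15.0012 = 59.0619 W = 0.05906 kW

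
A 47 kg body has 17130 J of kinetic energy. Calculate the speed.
v = √(2·KE/m) = √(2·17130/47) = 27.0 m/s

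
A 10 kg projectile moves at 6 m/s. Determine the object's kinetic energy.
KE = ½mv² = ½(10)(6)² = 180.0 J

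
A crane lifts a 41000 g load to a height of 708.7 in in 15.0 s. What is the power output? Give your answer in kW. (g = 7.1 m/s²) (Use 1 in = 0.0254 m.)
Convert to SI: m = 41.0 kg, h = 18.001 m, t = 15.0 s
P = mgh/t = (41.0)(7.1)(18.001)/15.0 = 349.339 W = 0.3493 kW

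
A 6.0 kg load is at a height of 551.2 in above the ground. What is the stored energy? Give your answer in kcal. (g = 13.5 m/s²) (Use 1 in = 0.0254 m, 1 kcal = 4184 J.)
Convert to SI: m = 6.0 kg, h = 14.0005 m
PE = mgh = (6.0)(13.5)(14.0005) = 1134.04 J = 0.271 kcal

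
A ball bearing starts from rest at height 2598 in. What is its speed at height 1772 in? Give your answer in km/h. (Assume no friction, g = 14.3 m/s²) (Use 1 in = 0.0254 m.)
Convert to SI: h₁−h₂ = 20.9804 m
mgh₁ = mgh₂ + ½mv² ⇒ v = √(2g(h₁−h₂)) = √(2·14.3·20.9804) = 24.4957 m/s = 88.18 km/h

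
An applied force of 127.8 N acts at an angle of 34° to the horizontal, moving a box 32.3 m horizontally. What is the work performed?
W = F·d·cosθ = (127.8)(32.3)cos(34°) = 3422 J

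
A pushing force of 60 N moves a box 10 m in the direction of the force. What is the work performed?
W = F·d = (60)(10) = 600.0 J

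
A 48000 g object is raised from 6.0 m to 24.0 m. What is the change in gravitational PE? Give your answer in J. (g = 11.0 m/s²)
Convert to SI: m = 48.0 kg, Δh = 18.0 m
ΔPE = mgΔh = (48.0)(11.0)(18.0) = 9504 J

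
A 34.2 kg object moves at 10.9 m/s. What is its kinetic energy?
KE = ½mv² = ½(34.2)(10.9)² = 2032 J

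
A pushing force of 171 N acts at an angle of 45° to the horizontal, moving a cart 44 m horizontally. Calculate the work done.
W = F·d·cosθ = (171)(44)cos(45°) = 5320 J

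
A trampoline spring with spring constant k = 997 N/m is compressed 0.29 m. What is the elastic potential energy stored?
PE = ½kx² = ½(997)(0.29)² = 41.92 J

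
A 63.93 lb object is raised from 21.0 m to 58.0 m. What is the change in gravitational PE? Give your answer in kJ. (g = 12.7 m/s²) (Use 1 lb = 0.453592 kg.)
Convert to SI: m = 28.9981 kg, Δh = 37.0 m
ΔPE = mgΔh = (28.9981)(12.7)(37.0) = 13626.2 J = 13.63 kJ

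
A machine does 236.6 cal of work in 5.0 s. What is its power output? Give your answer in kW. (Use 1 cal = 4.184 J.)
Convert to SI: W = 989.934 J, t = 5.0 s
P = W/t = 989.934/5.0 = 197.987 W = 0.198 kW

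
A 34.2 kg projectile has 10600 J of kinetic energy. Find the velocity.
v = √(2·KE/m) = √(2·10600/34.2) = 24.9 m/s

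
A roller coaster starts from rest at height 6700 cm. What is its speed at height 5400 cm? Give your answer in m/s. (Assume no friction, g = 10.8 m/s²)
Convert to SI: h₁−h₂ = 13.0 m
mgh₁ = mgh₂ + ½mv² ⇒ v = √(2g(h₁−h₂)) = √(2·10.8·13.0) = 16.76 m/s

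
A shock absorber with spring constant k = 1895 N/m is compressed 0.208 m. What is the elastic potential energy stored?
PE = ½kx² = ½(1895)(0.208)² = 40.99 J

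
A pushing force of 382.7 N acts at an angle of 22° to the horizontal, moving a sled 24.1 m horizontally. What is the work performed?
W = F·d·cosθ = (382.7)(24.1)cos(22°) = 8551 J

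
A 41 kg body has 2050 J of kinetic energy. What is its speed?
v = √(2·KE/m) = √(2·2050/41) = 10.0 m/s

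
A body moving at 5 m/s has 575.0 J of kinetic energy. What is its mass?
m = 2·KE/v² = 2·575.0/(5)² = 46.0 kg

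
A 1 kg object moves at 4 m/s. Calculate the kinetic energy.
KE = ½mv² = ½(1)(4)² = 8.0 J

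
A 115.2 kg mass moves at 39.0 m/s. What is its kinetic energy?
KE = ½mv² = ½(115.2)(39.0)² = 87610 J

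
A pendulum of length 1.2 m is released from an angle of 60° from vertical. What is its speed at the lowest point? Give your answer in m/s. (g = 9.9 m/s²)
h = L(1 − cosθ) = 1.2(1 − cos60°) = 0.6 m
v = √(2gh) = √(2·9.9·0.6) = 3.447 m/s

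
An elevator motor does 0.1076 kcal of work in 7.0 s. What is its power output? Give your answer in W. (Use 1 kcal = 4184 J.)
Convert to SI: W = 450.198 J, t = 7.0 s
P = W/t = 450.198/7.0 = 64.31 W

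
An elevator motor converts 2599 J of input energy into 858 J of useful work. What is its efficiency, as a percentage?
η = W_out/W_in = 858/2599 = 33.01%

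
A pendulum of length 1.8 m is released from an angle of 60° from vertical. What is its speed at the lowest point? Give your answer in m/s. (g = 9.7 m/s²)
h = L(1 − cosθ) = 1.8(1 − cos60°) = 0.9 m
v = √(2gh) = √(2·9.7·0.9) = 4.179 m/s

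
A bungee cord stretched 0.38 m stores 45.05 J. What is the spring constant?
k = 2·PE/x² = 2·45.05/(0.38)² = 624.0 N/m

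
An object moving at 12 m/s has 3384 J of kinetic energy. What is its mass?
m = 2·KE/v² = 2·3384/(12)² = 47.0 kg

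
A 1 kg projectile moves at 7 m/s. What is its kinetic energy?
KE = ½mv² = ½(1)(7)² = 24.5 J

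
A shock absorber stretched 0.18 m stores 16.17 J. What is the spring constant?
k = 2·PE/x² = 2·16.17/(0.18)² = 998.1 N/m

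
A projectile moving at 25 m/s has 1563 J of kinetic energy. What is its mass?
m = 2·KE/v² = 2·1563/(25)² = 5.002 kg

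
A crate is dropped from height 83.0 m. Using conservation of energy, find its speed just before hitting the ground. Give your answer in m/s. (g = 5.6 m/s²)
mgh = ½mv² ⇒ v = √(2gh) = √(2·5.6·83.0) = 30.49 m/s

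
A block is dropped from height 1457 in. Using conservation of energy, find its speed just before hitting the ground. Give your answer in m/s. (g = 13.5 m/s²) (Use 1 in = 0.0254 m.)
Convert to SI: h = 37.0078 m
mgh = ½mv² ⇒ v = √(2gh) = √(2·13.5·37.0078) = 31.61 m/s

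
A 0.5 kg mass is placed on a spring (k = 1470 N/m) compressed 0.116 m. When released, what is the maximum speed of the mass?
½kx² = ½mv² ⇒ v = x√(k/m) = (0.116)√(1470/0.5) = 6.29 m/s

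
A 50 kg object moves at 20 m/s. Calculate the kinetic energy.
KE = ½mv² = ½(50)(20)² = 10000.0 J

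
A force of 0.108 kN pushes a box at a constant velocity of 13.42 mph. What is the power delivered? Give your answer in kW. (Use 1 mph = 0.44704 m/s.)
Convert to SI: F = 108.0 N, v = 5.99928 m/s
P = Fv = (108.0)(5.99928) = 647.922 W = 0.6479 kW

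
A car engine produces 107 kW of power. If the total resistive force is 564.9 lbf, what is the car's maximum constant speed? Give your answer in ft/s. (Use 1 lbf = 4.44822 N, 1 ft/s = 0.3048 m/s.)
Convert to SI: F = 2512.8 N
P = Fv ⇒ v = P/F = 107000 W/2512.8 N = 42.582 m/s = 139.7 ft/s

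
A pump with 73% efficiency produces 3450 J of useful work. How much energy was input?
W_in = W_out/η = 3450/0.73 = 4726 J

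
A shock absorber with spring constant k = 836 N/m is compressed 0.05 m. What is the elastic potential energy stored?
PE = ½kx² = ½(836)(0.05)² = 1.045 J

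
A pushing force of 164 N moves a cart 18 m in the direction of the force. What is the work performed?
W = F·d = (164)(18) = 2952 J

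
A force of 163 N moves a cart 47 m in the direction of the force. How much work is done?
W = F·d = (163)(47) = 7661 J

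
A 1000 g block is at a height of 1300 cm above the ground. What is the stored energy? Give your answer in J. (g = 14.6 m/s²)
Convert to SI: m = 1.0 kg, h = 13.0 m
PE = mgh = (1.0)(14.6)(13.0) = 189.8 J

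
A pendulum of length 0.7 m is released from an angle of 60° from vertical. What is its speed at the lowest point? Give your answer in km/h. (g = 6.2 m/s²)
h = L(1 − cosθ) = 0.7(1 − cos60°) = 0.35 m
v = √(2gh) = √(2·6.2·0.35) = 2.08327 m/s = 7.5 km/h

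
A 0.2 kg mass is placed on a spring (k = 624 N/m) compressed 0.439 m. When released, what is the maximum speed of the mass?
½kx² = ½mv² ⇒ v = x√(k/m) = (0.439)√(624/0.2) = 24.52 m/s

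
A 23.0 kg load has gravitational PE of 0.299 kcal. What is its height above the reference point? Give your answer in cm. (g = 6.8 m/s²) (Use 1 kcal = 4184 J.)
Convert to SI: m = 23.0 kg, PE = 1251.02 J
h = PE/(mg) = 1251.02/(23.0·6.8) = 7.99882 m = 799.9 cm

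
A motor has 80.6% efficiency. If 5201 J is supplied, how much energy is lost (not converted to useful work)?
W_lost = W_in(1 − η) = 5201·(1 − 0.806) = 1009 J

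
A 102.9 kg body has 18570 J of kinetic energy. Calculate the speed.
v = √(2·KE/m) = √(2·18570/102.9) = 19.0 m/s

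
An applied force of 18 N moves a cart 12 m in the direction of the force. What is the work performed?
W = F·d = (18)(12) = 216.0 J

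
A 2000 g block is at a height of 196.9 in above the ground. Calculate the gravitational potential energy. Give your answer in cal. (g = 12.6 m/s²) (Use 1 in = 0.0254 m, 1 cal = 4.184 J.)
Convert to SI: m = 2.0 kg, h = 5.00126 m
PE = mgh = (2.0)(12.6)(5.00126) = 126.032 J = 30.12 cal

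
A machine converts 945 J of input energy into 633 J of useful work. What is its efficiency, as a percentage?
η = W_out/W_in = 633/945 = 66.98%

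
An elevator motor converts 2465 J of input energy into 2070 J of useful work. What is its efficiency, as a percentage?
η = W_out/W_in = 2070/2465 = 83.98%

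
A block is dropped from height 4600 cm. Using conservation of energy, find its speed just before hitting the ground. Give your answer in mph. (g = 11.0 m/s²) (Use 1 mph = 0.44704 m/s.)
Convert to SI: h = 46.0 m
mgh = ½mv² ⇒ v = √(2gh) = √(2·11.0·46.0) = 31.8119 m/s = 71.16 mph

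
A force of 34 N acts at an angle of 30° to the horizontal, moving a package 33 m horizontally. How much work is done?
W = F·d·cosθ = (34)(33)cos(30°) = 971.7 J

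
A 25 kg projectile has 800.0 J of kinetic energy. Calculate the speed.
v = √(2·KE/m) = √(2·800.0/25) = 8.0 m/s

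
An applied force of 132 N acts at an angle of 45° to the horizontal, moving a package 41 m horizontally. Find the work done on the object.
W = F·d·cosθ = (132)(41)cos(45°) = 3827 J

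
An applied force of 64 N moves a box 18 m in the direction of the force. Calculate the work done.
W = F·d = (64)(18) = 1152 J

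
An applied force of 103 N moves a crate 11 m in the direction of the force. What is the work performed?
W = F·d = (103)(11) = 1133 J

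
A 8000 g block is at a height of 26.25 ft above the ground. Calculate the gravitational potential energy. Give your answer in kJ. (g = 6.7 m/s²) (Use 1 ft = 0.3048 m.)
Convert to SI: m = 8.0 kg, h = 8.001 m
PE = mgh = (8.0)(6.7)(8.001) = 428.854 J = 0.4289 kJ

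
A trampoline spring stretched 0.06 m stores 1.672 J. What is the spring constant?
k = 2·PE/x² = 2·1.672/(0.06)² = 928.9 N/m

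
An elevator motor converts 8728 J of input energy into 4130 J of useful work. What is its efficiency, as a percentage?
η = W_out/W_in = 4130/8728 = 47.32%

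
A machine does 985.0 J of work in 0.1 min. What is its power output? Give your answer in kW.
Convert to SI: W = 985.0 J, t = 6.0 s
P = W/t = 985.0/6.0 = 164.167 W = 0.1642 kW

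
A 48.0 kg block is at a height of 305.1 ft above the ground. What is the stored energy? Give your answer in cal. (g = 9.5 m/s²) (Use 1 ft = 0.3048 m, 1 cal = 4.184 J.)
Convert to SI: m = 48.0 kg, h = 92.9945 m
PE = mgh = (48.0)(9.5)(92.9945) = 42405.5 J = 10140 cal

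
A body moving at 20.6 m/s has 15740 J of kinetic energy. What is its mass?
m = 2·KE/v² = 2·15740/(20.6)² = 74.18 kg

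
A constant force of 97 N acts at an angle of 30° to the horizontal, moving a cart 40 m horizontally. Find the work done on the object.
W = F·d·cosθ = (97)(40)cos(30°) = 3360 J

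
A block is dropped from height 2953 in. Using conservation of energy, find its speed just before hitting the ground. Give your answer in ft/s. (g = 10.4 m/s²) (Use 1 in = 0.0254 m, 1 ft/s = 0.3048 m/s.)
Convert to SI: h = 75.0062 m
mgh = ½mv² ⇒ v = √(2gh) = √(2·10.4·75.0062) = 39.4985 m/s = 129.6 ft/s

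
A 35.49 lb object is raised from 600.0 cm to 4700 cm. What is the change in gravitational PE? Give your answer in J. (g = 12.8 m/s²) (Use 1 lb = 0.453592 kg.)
Convert to SI: m = 16.098 kg, Δh = 41.0 m
ΔPE = mgΔh = (16.098)(12.8)(41.0) = 8448 J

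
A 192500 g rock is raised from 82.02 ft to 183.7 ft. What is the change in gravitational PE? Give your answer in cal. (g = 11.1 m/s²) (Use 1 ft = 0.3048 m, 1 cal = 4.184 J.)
Convert to SI: m = 192.5 kg, Δh = 30.9921 m
ΔPE = mgΔh = (192.5)(11.1)(30.9921) = 66222.3 J = 15830 cal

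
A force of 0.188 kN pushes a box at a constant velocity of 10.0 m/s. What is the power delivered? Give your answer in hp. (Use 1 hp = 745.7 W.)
Convert to SI: F = 188.0 N, v = 10.0 m/s
P = Fv = (188.0)(10.0) = 1880.0 W = 2.521 hp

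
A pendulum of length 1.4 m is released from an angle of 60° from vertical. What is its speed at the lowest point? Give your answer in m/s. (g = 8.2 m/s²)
h = L(1 − cosθ) = 1.4(1 − cos60°) = 0.7 m
v = √(2gh) = √(2·8.2·0.7) = 3.388 m/s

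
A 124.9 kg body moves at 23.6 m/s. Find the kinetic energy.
KE = ½mv² = ½(124.9)(23.6)² = 34780 J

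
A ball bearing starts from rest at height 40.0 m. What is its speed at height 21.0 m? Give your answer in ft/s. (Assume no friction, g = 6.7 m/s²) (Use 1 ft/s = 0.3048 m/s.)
mgh₁ = mgh₂ + ½mv² ⇒ v = √(2g(h₁−h₂)) = √(2·6.7·19.0) = 15.9562 m/s = 52.35 ft/s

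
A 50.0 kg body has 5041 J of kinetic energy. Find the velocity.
v = √(2·KE/m) = √(2·5041/50.0) = 14.2 m/s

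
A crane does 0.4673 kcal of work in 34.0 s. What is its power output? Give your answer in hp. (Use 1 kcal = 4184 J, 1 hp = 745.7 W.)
Convert to SI: W = 1955.18 J, t = 34.0 s
P = W/t = 1955.18/34.0 = 57.5054 W = 0.07712 hp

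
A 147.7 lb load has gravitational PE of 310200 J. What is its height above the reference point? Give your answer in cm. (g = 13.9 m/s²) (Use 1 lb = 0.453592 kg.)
Convert to SI: m = 66.9955 kg, PE = 310200 J
h = PE/(mg) = 310200/(66.9955·13.9) = 333.105 m = 33310 cm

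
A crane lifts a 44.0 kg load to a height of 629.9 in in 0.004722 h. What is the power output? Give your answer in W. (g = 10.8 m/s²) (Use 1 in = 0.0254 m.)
Convert to SI: m = 44.0 kg, h = 15.9995 m, t = 16.9992 s
P = mgh/t = (44.0)(10.8)(15.9995)/16.9992 = 447.3 W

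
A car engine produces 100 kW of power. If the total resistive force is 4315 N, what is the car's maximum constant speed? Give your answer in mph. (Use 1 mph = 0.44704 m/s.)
P = Fv ⇒ v = P/F = 100000 W/4315.0 N = 23.175 m/s = 51.84 mph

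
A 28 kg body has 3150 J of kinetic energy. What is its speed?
v = √(2·KE/m) = √(2·3150/28) = 15.0 m/s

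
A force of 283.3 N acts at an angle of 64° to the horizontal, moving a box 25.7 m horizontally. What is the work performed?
W = F·d·cosθ = (283.3)(25.7)cos(64°) = 3192 J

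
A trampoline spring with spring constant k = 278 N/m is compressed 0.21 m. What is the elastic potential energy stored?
PE = ½kx² = ½(278)(0.21)² = 6.13 J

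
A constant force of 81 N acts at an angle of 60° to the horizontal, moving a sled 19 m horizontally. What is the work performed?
W = F·d·cosθ = (81)(19)cos(60°) = 769.5 J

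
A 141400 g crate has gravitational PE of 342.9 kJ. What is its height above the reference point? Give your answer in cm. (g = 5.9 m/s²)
Convert to SI: m = 141.4 kg, PE = 342900 J
h = PE/(mg) = 342900/(141.4·5.9) = 411.023 m = 41100 cm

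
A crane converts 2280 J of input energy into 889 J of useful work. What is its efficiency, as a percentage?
η = W_out/W_in = 889/2280 = 38.99%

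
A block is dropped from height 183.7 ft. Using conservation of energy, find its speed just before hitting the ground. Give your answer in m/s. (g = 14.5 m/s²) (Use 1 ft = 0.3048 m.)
Convert to SI: h = 55.9918 m
mgh = ½mv² ⇒ v = √(2gh) = √(2·14.5·55.9918) = 40.3 m/s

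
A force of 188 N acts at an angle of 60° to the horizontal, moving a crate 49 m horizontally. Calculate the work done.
W = F·d·cosθ = (188)(49)cos(60°) = 4606 J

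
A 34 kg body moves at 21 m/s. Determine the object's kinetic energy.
KE = ½mv² = ½(34)(21)² = 7497.0 J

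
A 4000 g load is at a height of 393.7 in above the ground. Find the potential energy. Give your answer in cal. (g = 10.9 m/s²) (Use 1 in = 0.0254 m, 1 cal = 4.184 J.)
Convert to SI: m = 4.0 kg, h = 9.99998 m
PE = mgh = (4.0)(10.9)(9.99998) = 435.999 J = 104.2 cal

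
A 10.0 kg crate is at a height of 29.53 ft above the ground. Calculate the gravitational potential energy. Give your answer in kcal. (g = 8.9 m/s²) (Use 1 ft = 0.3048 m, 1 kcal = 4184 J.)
Convert to SI: m = 10.0 kg, h = 9.00074 m
PE = mgh = (10.0)(8.9)(9.00074) = 801.066 J = 0.1915 kcal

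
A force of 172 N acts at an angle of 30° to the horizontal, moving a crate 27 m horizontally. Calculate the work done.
W = F·d·cosθ = (172)(27)cos(30°) = 4022 J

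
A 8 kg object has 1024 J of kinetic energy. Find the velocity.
v = √(2·KE/m) = √(2·1024/8) = 16.0 m/s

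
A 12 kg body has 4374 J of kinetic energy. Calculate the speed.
v = √(2·KE/m) = √(2·4374/12) = 27.0 m/s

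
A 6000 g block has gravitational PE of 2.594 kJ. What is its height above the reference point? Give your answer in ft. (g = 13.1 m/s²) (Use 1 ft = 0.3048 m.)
Convert to SI: m = 6.0 kg, PE = 2594.0 J
h = PE/(mg) = 2594.0/(6.0·13.1) = 33.0025 m = 108.3 ft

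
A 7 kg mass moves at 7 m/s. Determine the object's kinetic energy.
KE = ½mv² = ½(7)(7)² = 171.5 J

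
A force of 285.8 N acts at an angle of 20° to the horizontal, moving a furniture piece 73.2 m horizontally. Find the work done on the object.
W = F·d·cosθ = (285.8)(73.2)cos(20°) = 19660 J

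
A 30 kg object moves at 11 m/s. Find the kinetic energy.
KE = ½mv² = ½(30)(11)² = 1815.0 J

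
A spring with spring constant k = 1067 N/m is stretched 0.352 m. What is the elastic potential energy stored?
PE = ½kx² = ½(1067)(0.352)² = 66.1 J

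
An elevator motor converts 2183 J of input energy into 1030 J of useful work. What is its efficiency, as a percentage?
η = W_out/W_in = 1030/2183 = 47.18%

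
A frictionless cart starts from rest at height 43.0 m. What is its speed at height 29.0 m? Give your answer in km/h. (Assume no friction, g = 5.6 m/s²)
mgh₁ = mgh₂ + ½mv² ⇒ v = √(2g(h₁−h₂)) = √(2·5.6·14.0) = 12.522 m/s = 45.08 km/h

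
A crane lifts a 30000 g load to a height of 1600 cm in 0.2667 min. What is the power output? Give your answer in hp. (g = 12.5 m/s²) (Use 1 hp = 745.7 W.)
Convert to SI: m = 30.0 kg, h = 16.0 m, t = 16.002 s
P = mgh/t = (30.0)(12.5)(16.0)/16.002 = 374.953 W = 0.5028 hp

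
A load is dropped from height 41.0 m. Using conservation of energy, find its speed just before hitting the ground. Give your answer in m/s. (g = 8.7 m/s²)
mgh = ½mv² ⇒ v = √(2gh) = √(2·8.7·41.0) = 26.71 m/s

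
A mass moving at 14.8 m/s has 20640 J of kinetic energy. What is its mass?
m = 2·KE/v² = 2·20640/(14.8)² = 188.5 kg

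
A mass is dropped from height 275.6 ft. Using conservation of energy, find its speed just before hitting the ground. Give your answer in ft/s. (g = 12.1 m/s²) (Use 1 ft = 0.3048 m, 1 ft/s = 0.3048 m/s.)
Convert to SI: h = 84.0029 m
mgh = ½mv² ⇒ v = √(2gh) = √(2·12.1·84.0029) = 45.0874 m/s = 147.9 ft/s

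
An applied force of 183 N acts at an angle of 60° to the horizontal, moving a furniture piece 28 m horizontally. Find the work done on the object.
W = F·d·cosθ = (183)(28)cos(60°) = 2562 J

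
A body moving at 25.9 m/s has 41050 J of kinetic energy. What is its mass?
m = 2·KE/v² = 2·41050/(25.9)² = 122.4 kg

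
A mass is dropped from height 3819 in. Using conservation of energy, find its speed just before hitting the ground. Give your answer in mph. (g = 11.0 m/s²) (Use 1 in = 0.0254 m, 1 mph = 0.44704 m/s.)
Convert to SI: h = 97.0026 m
mgh = ½mv² ⇒ v = √(2gh) = √(2·11.0·97.0026) = 46.1959 m/s = 103.3 mph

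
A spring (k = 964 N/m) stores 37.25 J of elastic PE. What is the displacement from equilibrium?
x = √(2·PE/k) = √(2·37.25/964) = 0.278 m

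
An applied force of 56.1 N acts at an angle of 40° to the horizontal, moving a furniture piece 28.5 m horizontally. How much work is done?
W = F·d·cosθ = (56.1)(28.5)cos(40°) = 1225 J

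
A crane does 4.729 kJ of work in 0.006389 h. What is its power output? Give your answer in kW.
Convert to SI: W = 4729.0 J, t = 23.0004 s
P = W/t = 4729.0/23.0004 = 205.605 W = 0.2056 kW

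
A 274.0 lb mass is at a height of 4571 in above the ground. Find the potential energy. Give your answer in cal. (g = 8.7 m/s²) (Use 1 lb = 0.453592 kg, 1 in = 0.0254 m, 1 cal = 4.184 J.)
Convert to SI: m = 124.284 kg, h = 116.103 m
PE = mgh = (124.284)(8.7)(116.103) = 125539 J = 30000 cal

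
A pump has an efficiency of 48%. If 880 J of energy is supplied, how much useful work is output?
W_out = η·W_in = 0.48·880 = 422.4 J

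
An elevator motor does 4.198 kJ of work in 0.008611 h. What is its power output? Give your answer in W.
Convert to SI: W = 4198.0 J, t = 30.9996 s
P = W/t = 4198.0/30.9996 = 135.4 W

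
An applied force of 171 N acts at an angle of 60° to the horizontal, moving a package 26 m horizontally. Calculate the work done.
W = F·d·cosθ = (171)(26)cos(60°) = 2223 J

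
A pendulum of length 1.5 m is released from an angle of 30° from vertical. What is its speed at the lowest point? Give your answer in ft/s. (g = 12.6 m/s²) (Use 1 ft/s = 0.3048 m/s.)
h = L(1 − cosθ) = 1.5(1 − cos30°) = 0.200962 m
v = √(2gh) = √(2·12.6·0.200962) = 2.25039 m/s = 7.383 ft/s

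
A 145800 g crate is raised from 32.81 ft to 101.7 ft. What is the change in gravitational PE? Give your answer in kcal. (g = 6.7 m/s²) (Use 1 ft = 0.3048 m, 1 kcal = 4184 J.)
Convert to SI: m = 145.8 kg, Δh = 20.9977 m
ΔPE = mgΔh = (145.8)(6.7)(20.9977) = 20511.8 J = 4.902 kcal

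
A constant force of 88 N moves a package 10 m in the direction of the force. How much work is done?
W = F·d = (88)(10) = 880.0 J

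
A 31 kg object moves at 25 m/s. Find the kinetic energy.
KE = ½mv² = ½(31)(25)² = 9687.5 J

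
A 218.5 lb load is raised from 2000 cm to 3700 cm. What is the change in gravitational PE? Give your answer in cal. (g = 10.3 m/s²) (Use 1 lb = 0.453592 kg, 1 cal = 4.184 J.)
Convert to SI: m = 99.1099 kg, Δh = 17.0 m
ΔPE = mgΔh = (99.1099)(10.3)(17.0) = 17354.1 J = 4148 cal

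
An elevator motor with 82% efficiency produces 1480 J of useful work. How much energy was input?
W_in = W_out/η = 1480/0.82 = 1805 J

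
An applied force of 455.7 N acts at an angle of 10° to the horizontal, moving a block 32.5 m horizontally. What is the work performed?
W = F·d·cosθ = (455.7)(32.5)cos(10°) = 14590 J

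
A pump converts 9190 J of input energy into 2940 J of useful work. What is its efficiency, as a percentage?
η = W_out/W_in = 2940/9190 = 31.99%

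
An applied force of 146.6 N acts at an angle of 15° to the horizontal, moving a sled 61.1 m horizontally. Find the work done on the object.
W = F·d·cosθ = (146.6)(61.1)cos(15°) = 8652 J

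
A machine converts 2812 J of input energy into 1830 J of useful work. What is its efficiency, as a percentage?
η = W_out/W_in = 1830/2812 = 65.08%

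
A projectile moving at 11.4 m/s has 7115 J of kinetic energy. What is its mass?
m = 2·KE/v² = 2·7115/(11.4)² = 109.5 kg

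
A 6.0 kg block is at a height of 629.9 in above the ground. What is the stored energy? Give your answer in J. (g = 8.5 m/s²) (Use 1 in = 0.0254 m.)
Convert to SI: m = 6.0 kg, h = 15.9995 m
PE = mgh = (6.0)(8.5)(15.9995) = 816.0 J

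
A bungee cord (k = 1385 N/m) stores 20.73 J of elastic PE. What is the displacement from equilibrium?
x = √(2·PE/k) = √(2·20.73/1385) = 0.173 m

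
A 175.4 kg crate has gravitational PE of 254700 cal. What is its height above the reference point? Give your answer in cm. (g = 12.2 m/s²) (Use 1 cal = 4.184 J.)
Convert to SI: m = 175.4 kg, PE = 1065660 J
h = PE/(mg) = 1065660/(175.4·12.2) = 498.002 m = 49800 cm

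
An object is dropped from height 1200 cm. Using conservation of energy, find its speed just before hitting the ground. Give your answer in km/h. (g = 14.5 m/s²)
Convert to SI: h = 12.0 m
mgh = ½mv² ⇒ v = √(2gh) = √(2·14.5·12.0) = 18.6548 m/s = 67.16 km/h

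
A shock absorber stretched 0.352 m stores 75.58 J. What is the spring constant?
k = 2·PE/x² = 2·75.58/(0.352)² = 1220 N/m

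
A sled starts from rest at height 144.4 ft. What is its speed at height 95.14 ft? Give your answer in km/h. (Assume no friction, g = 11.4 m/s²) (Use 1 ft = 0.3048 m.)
Convert to SI: h₁−h₂ = 15.0144 m
mgh₁ = mgh₂ + ½mv² ⇒ v = √(2g(h₁−h₂)) = √(2·11.4·15.0144) = 18.5021 m/s = 66.61 km/h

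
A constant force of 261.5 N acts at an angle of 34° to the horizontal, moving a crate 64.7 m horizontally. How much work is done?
W = F·d·cosθ = (261.5)(64.7)cos(34°) = 14030 J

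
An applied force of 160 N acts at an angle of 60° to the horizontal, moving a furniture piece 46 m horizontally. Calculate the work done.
W = F·d·cosθ = (160)(46)cos(60°) = 3680 J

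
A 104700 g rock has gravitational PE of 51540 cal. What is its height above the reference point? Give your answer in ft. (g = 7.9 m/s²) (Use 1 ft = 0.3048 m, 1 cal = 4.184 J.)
Convert to SI: m = 104.7 kg, PE = 215643 J
h = PE/(mg) = 215643/(104.7·7.9) = 260.713 m = 855.4 ft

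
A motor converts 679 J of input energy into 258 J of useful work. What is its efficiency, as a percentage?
η = W_out/W_in = 258/679 = 38.0%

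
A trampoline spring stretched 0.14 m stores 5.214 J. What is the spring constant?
k = 2·PE/x² = 2·5.214/(0.14)² = 532.0 N/m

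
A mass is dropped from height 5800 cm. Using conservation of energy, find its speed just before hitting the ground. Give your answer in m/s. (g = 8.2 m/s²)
Convert to SI: h = 58.0 m
mgh = ½mv² ⇒ v = √(2gh) = √(2·8.2·58.0) = 30.84 m/s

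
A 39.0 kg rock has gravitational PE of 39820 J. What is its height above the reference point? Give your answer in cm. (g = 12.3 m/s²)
h = PE/(mg) = 39820.0/(39.0·12.3) = 83.0102 m = 8301 cm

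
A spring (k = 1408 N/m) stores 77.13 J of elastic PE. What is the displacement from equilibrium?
x = √(2·PE/k) = √(2·77.13/1408) = 0.331 m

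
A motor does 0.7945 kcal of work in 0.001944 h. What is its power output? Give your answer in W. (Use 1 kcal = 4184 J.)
Convert to SI: W = 3324.19 J, t = 6.9984 s
P = W/t = 3324.19/6.9984 = 475.0 W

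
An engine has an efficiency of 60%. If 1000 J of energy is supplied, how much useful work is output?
W_out = η·W_in = 0.6·1000 = 600.0 J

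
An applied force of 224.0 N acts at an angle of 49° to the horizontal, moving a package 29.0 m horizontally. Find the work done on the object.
W = F·d·cosθ = (224.0)(29.0)cos(49°) = 4262 J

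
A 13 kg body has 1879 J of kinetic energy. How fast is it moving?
v = √(2·KE/m) = √(2·1879/13) = 17.0 m/s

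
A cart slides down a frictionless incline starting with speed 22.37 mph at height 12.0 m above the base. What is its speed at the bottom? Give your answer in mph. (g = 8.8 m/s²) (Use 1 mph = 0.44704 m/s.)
Convert to SI: v₀ = 10.0003 m/s, h = 12.0 m
½mv₀² + mgh = ½mv² ⇒ v = √(v₀² + 2gh) = √(10.0003² + 2·8.8·12.0) = 17.641 m/s = 39.46 mph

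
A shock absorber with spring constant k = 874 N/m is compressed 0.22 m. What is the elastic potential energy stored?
PE = ½kx² = ½(874)(0.22)² = 21.15 J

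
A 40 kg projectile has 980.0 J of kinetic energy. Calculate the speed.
v = √(2·KE/m) = √(2·980.0/40) = 7.0 m/s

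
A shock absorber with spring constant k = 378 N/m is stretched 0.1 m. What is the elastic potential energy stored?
PE = ½kx² = ½(378)(0.1)² = 1.89 J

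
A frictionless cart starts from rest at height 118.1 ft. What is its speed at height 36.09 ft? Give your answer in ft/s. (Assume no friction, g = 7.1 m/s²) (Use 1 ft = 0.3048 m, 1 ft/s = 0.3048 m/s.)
Convert to SI: h₁−h₂ = 24.9966 m
mgh₁ = mgh₂ + ½mv² ⇒ v = √(2g(h₁−h₂)) = √(2·7.1·24.9966) = 18.8402 m/s = 61.81 ft/s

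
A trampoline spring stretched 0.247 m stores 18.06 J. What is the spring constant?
k = 2·PE/x² = 2·18.06/(0.247)² = 592.0 N/m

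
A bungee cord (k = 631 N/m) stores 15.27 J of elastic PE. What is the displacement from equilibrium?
x = √(2·PE/k) = √(2·15.27/631) = 0.22 m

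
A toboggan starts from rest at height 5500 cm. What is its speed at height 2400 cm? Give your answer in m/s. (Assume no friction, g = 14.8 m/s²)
Convert to SI: h₁−h₂ = 31.0 m
mgh₁ = mgh₂ + ½mv² ⇒ v = √(2g(h₁−h₂)) = √(2·14.8·31.0) = 30.29 m/s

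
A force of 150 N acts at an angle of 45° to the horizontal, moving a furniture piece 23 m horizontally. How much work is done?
W = F·d·cosθ = (150)(23)cos(45°) = 2440 J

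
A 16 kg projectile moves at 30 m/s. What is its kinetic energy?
KE = ½mv² = ½(16)(30)² = 7200.0 J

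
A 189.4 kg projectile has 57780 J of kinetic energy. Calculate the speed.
v = √(2·KE/m) = √(2·57780/189.4) = 24.7 m/s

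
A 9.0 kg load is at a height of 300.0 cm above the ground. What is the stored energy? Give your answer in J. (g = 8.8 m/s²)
Convert to SI: m = 9.0 kg, h = 3.0 m
PE = mgh = (9.0)(8.8)(3.0) = 237.6 J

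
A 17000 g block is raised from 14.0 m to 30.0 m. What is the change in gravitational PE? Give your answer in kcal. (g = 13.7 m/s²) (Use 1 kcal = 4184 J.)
Convert to SI: m = 17.0 kg, Δh = 16.0 m
ΔPE = mgΔh = (17.0)(13.7)(16.0) = 3726.4 J = 0.8906 kcal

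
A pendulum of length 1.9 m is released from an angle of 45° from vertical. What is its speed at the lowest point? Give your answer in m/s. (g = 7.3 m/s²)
h = L(1 − cosθ) = 1.9(1 − cos45°) = 0.556497 m
v = √(2gh) = √(2·7.3·0.556497) = 2.85 m/s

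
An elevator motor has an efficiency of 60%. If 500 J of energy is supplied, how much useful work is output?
W_out = η·W_in = 0.6·500 = 300.0 J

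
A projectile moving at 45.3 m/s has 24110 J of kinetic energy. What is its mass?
m = 2·KE/v² = 2·24110/(45.3)² = 23.5 kg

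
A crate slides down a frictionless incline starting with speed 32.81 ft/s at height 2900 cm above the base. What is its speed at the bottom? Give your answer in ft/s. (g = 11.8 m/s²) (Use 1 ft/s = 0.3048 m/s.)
Convert to SI: v₀ = 10.0005 m/s, h = 29.0 m
½mv₀² + mgh = ½mv² ⇒ v = √(v₀² + 2gh) = √(10.0005² + 2·11.8·29.0) = 28.0073 m/s = 91.89 ft/s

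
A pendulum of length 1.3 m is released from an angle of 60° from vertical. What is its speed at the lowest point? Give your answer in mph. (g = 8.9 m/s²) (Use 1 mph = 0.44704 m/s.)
h = L(1 − cosθ) = 1.3(1 − cos60°) = 0.65 m
v = √(2gh) = √(2·8.9·0.65) = 3.40147 m/s = 7.609 mph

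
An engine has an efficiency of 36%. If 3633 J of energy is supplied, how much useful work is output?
W_out = η·W_in = 0.36·3633 = 1307.88 J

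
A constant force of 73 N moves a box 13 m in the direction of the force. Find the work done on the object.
W = F·d = (73)(13) = 949.0 J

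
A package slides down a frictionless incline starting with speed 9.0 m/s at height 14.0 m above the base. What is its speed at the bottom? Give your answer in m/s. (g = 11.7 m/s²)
½mv₀² + mgh = ½mv² ⇒ v = √(v₀² + 2gh) = √(9.0² + 2·11.7·14.0) = 20.21 m/s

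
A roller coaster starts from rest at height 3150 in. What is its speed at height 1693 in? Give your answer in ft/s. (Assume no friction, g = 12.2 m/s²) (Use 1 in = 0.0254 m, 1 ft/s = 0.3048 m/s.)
Convert to SI: h₁−h₂ = 37.0078 m
mgh₁ = mgh₂ + ½mv² ⇒ v = √(2g(h₁−h₂)) = √(2·12.2·37.0078) = 30.0498 m/s = 98.59 ft/s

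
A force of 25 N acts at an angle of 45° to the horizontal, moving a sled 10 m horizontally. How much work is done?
W = F·d·cosθ = (25)(10)cos(45°) = 176.8 J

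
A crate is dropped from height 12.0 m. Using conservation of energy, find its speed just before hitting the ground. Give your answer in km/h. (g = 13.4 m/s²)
mgh = ½mv² ⇒ v = √(2gh) = √(2·13.4·12.0) = 17.9332 m/s = 64.56 km/h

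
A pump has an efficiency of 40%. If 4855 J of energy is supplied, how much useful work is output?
W_out = η·W_in = 0.4·4855 = 1942.0 J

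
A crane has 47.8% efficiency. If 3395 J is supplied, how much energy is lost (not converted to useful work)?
W_lost = W_in(1 − η) = 3395·(1 − 0.478) = 1772 J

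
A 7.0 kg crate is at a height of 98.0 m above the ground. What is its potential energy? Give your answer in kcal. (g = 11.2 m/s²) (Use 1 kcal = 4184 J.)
PE = mgh = (7.0)(11.2)(98.0) = 7683.2 J = 1.836 kcal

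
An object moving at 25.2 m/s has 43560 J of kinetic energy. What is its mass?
m = 2·KE/v² = 2·43560/(25.2)² = 137.2 kg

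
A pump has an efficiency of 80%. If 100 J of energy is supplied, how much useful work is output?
W_out = η·W_in = 0.8·100 = 80.0 J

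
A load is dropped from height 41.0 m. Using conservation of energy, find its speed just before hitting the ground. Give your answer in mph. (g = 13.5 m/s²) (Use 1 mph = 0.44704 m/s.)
mgh = ½mv² ⇒ v = √(2gh) = √(2·13.5·41.0) = 33.2716 m/s = 74.43 mph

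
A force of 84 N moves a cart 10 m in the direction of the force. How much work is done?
W = F·d = (84)(10) = 840.0 J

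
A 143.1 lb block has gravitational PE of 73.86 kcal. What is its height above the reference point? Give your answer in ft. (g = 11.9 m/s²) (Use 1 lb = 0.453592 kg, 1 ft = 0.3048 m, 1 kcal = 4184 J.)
Convert to SI: m = 64.909 kg, PE = 309030 J
h = PE/(mg) = 309030/(64.909·11.9) = 400.082 m = 1313 ft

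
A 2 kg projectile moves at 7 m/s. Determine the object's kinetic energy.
KE = ½mv² = ½(2)(7)² = 49.0 J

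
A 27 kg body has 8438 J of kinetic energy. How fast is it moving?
v = √(2·KE/m) = √(2·8438/27) = 25.0 m/s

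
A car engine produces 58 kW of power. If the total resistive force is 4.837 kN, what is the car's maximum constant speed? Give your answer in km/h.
Convert to SI: F = 4837.0 N
P = Fv ⇒ v = P/F = 58000 W/4837.0 N = 11.9909 m/s = 43.17 km/h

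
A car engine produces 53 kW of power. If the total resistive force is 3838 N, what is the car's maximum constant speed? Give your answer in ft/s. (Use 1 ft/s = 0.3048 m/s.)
P = Fv ⇒ v = P/F = 53000 W/3838.0 N = 13.8093 m/s = 45.31 ft/s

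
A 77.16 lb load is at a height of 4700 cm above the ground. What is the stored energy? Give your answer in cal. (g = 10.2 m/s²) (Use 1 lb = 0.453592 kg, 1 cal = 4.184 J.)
Convert to SI: m = 34.9992 kg, h = 47.0 m
PE = mgh = (34.9992)(10.2)(47.0) = 16778.6 J = 4010 cal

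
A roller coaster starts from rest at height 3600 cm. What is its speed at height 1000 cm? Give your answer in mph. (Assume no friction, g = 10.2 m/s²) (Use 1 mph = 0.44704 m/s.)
Convert to SI: h₁−h₂ = 26.0 m
mgh₁ = mgh₂ + ½mv² ⇒ v = √(2g(h₁−h₂)) = √(2·10.2·26.0) = 23.0304 m/s = 51.52 mph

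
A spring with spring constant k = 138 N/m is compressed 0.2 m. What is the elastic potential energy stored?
PE = ½kx² = ½(138)(0.2)² = 2.76 J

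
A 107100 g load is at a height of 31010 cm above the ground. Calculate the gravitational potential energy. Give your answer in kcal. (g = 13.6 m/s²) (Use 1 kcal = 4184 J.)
Convert to SI: m = 107.1 kg, h = 310.1 m
PE = mgh = (107.1)(13.6)(310.1) = 451679 J = 108.0 kcal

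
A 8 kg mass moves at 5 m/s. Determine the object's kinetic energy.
KE = ½mv² = ½(8)(5)² = 100.0 J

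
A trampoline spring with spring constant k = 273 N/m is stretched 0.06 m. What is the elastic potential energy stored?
PE = ½kx² = ½(273)(0.06)² = 0.4914 J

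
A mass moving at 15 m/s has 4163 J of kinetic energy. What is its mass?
m = 2·KE/v² = 2·4163/(15)² = 37.0 kg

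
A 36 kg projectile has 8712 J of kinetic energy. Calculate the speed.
v = √(2·KE/m) = √(2·8712/36) = 22.0 m/s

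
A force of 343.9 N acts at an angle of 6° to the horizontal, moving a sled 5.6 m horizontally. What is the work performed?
W = F·d·cosθ = (343.9)(5.6)cos(6°) = 1915 J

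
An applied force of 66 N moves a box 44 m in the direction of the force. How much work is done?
W = F·d = (66)(44) = 2904 J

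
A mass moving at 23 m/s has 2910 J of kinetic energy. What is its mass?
m = 2·KE/v² = 2·2910/(23)² = 11.0 kg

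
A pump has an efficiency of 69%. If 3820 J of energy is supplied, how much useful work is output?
W_out = η·W_in = 0.69·3820 = 2635.8 J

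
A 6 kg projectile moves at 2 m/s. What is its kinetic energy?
KE = ½mv² = ½(6)(2)² = 12.0 J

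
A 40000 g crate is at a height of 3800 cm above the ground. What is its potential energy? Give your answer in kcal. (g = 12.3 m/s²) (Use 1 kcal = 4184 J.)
Convert to SI: m = 40.0 kg, h = 38.0 m
PE = mgh = (40.0)(12.3)(38.0) = 18696.0 J = 4.468 kcal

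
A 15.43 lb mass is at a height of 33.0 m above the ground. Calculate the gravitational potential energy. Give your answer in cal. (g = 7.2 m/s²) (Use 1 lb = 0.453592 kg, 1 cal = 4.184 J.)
Convert to SI: m = 6.99892 kg, h = 33.0 m
PE = mgh = (6.99892)(7.2)(33.0) = 1662.94 J = 397.5 cal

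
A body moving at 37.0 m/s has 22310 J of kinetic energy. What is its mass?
m = 2·KE/v² = 2·22310/(37.0)² = 32.59 kg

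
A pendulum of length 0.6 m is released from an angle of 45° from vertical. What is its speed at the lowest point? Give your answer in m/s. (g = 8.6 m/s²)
h = L(1 − cosθ) = 0.6(1 − cos45°) = 0.175736 m
v = √(2gh) = √(2·8.6·0.175736) = 1.739 m/s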